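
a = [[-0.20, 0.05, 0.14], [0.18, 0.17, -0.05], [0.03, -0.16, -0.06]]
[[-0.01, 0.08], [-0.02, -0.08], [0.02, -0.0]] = a @ [[0.01, -0.23],[-0.15, -0.12],[0.02, 0.28]]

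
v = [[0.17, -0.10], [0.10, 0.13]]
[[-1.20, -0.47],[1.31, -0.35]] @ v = [[-0.25, 0.06],[0.19, -0.18]]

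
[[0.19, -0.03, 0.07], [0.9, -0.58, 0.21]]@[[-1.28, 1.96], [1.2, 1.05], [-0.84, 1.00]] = [[-0.34, 0.41], [-2.02, 1.36]]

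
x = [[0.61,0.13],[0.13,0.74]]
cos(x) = [[0.81, -0.08],[-0.08, 0.73]]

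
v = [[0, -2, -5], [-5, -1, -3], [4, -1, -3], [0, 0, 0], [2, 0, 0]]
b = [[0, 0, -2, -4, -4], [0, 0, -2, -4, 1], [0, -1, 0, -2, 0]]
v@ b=[[0, 5, 4, 18, -2], [0, 3, 12, 30, 19], [0, 3, -6, -6, -17], [0, 0, 0, 0, 0], [0, 0, -4, -8, -8]]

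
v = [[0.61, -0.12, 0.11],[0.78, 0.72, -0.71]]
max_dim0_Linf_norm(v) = 0.78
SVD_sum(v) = [[0.21, 0.16, -0.15], [0.88, 0.65, -0.65]] + [[0.4,-0.28,0.26], [-0.1,0.07,-0.06]]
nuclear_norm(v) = 1.88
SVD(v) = [[0.23, 0.97], [0.97, -0.23]] @ diag([1.3057851785611148, 0.5695832401415243]) @ [[0.69,0.52,-0.51], [0.72,-0.5,0.48]]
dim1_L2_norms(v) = [0.63, 1.28]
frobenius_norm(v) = 1.42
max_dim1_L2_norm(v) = 1.28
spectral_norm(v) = 1.31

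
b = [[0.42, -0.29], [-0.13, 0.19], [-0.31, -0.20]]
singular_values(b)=[0.58, 0.34]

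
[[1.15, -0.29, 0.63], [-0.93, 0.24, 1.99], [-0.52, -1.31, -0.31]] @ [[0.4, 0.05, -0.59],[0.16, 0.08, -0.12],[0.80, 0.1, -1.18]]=[[0.92, 0.1, -1.39],[1.26, 0.17, -1.83],[-0.67, -0.16, 0.83]]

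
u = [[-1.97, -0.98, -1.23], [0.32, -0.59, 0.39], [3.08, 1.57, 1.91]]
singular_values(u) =[4.69, 0.75, 0.0]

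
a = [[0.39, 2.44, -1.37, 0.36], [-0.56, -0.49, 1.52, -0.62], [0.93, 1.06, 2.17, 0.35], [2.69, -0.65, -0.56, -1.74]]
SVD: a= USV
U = [[0.1,-0.82,0.37,-0.43], [-0.19,0.47,0.12,-0.85], [-0.09,0.25,0.92,0.29], [0.97,0.2,0.07,-0.09]]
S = [3.34, 3.21, 2.67, 0.76]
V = [[0.80,-0.11,-0.35,-0.47], [0.06,-0.65,0.71,-0.27], [0.42,0.66,0.61,0.1], [0.42,-0.35,-0.04,0.84]]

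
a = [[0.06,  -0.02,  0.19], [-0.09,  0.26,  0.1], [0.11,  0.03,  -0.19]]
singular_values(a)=[0.32, 0.24, 0.12]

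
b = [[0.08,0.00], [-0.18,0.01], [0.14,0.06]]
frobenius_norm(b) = 0.25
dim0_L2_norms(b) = [0.24, 0.06]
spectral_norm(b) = 0.24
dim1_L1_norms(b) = [0.08, 0.19, 0.2]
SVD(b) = [[-0.33, 0.18], [0.73, -0.58], [-0.60, -0.80]] @ diag([0.24327983059202582, 0.05399003636890045]) @ [[-0.99, -0.12], [0.12, -0.99]]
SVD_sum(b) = [[0.08, 0.01],[-0.18, -0.02],[0.15, 0.02]] + [[0.00, -0.01], [-0.0, 0.03], [-0.01, 0.04]]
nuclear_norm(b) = 0.30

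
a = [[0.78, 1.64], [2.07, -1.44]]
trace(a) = -0.66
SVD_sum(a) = [[-0.41, 0.40], [1.79, -1.73]] + [[1.19, 1.24],[0.28, 0.29]]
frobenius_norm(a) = 3.11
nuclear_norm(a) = 4.32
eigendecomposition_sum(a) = [[1.38, 0.69], [0.88, 0.44]] + [[-0.6, 0.95], [1.19, -1.88]]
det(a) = -4.52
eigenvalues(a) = [1.82, -2.48]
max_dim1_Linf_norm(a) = 2.07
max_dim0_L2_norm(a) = 2.21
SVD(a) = [[0.23, -0.97],[-0.97, -0.23]] @ diag([2.555600308216916, 1.7678820844845968]) @ [[-0.72,0.69], [-0.69,-0.72]]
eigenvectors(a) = [[0.84, -0.45], [0.54, 0.89]]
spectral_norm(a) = 2.56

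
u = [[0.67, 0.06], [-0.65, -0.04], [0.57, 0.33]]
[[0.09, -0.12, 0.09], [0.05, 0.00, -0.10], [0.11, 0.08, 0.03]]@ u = [[0.19, 0.04], [-0.02, -0.03], [0.04, 0.01]]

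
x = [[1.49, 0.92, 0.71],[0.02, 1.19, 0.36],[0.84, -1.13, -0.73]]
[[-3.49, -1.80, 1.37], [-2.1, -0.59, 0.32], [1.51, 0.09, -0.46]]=x@ [[-0.99,-0.77,0.39], [-1.46,-0.34,-0.12], [-0.95,-0.48,1.26]]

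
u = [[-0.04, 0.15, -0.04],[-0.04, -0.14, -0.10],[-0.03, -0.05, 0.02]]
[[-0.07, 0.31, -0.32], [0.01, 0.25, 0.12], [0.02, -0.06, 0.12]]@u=[[0.00, -0.04, -0.03], [-0.01, -0.04, -0.02], [-0.0, 0.01, 0.01]]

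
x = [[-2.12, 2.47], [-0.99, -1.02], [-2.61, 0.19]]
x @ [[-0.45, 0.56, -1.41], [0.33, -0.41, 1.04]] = [[1.77,  -2.20,  5.56],[0.11,  -0.14,  0.34],[1.24,  -1.54,  3.88]]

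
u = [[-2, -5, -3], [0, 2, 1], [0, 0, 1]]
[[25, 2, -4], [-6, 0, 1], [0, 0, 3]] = u @ [[-5, -1, 0], [-3, 0, -1], [0, 0, 3]]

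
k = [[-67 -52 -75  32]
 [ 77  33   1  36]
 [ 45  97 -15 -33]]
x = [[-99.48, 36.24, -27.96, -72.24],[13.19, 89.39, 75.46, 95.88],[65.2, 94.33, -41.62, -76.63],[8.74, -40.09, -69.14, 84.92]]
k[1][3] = 36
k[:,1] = [-52, 33, 97]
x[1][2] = 75.46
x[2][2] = -41.62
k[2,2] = -15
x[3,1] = -40.09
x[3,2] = -69.14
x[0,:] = [-99.48, 36.24, -27.96, -72.24]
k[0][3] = 32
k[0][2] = -75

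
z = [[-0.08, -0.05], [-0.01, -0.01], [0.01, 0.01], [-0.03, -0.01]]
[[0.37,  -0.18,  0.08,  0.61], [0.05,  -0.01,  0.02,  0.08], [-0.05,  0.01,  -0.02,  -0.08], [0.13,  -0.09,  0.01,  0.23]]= z @ [[-4.13, 3.99, 0.67, -7.34],[-0.72, -2.86, -2.62, -0.52]]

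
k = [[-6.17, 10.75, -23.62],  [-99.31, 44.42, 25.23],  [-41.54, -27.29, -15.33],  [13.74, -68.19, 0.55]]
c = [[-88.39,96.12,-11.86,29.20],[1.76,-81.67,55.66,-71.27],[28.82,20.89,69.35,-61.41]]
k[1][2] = 25.23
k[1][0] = -99.31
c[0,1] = 96.12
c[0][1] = 96.12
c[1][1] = -81.67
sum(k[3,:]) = -53.9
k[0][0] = -6.17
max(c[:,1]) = 96.12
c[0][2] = -11.86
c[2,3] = -61.41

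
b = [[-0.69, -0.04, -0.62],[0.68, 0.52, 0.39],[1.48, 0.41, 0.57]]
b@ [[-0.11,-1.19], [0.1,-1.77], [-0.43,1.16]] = [[0.34, 0.17], [-0.19, -1.28], [-0.37, -1.83]]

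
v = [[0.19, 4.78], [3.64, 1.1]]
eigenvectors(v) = [[-0.79, -0.72], [0.62, -0.70]]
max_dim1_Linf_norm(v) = 4.78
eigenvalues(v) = [-3.55, 4.84]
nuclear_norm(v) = 8.47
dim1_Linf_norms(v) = [4.78, 3.64]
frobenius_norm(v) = 6.11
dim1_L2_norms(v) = [4.78, 3.8]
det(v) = -17.19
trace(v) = 1.29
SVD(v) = [[-0.89, -0.46], [-0.46, 0.89]] @ diag([5.095285915063739, 3.3737459068153117]) @ [[-0.36, -0.93], [0.93, -0.36]]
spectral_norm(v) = 5.10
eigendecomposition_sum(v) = [[-1.97, 2.02], [1.54, -1.58]] + [[2.16, 2.76], [2.10, 2.68]]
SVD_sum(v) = [[1.64,4.22], [0.85,2.18]] + [[-1.45, 0.56],[2.79, -1.08]]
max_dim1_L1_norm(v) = 4.97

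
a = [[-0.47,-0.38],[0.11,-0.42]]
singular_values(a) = [0.65, 0.37]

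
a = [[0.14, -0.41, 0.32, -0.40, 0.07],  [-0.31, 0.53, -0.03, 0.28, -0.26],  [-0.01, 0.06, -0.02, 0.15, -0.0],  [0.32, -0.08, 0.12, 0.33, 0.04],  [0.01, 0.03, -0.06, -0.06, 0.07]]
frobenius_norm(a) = 1.12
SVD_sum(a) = [[0.23, -0.45, 0.16, -0.32, 0.16], [-0.25, 0.49, -0.18, 0.35, -0.17], [-0.04, 0.09, -0.03, 0.06, -0.03], [0.02, -0.03, 0.01, -0.02, 0.01], [0.01, -0.01, 0.0, -0.01, 0.00]] + [[-0.07,  0.02,  -0.01,  -0.09,  -0.01],  [-0.06,  0.01,  -0.01,  -0.07,  -0.01],  [0.06,  -0.01,  0.01,  0.07,  0.01],  [0.3,  -0.07,  0.04,  0.36,  0.06],  [-0.02,  0.01,  -0.00,  -0.03,  -0.0]] + [[-0.01, 0.02, 0.16, 0.01, -0.08], [-0.01, 0.02, 0.15, 0.01, -0.08], [0.00, -0.00, -0.00, -0.00, 0.00], [-0.0, 0.01, 0.07, 0.00, -0.03], [0.01, -0.01, -0.08, -0.00, 0.04]] + [[0.00,0.01,0.0,-0.0,0.00], [0.01,0.01,0.00,-0.01,0.01], [-0.01,-0.01,-0.0,0.01,-0.01], [0.01,0.01,0.0,-0.01,0.01], [0.03,0.04,0.01,-0.02,0.02]] + [[-0.0, -0.0, 0.00, 0.0, 0.01], [-0.00, -0.0, 0.00, 0.00, 0.0], [-0.02, -0.00, 0.01, 0.01, 0.03], [0.00, 0.00, -0.00, -0.00, -0.00], [-0.01, -0.00, 0.00, 0.00, 0.01]]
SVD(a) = [[-0.67,  0.23,  -0.67,  0.13,  0.19], [0.73,  0.19,  -0.62,  0.21,  0.01], [0.13,  -0.19,  0.02,  -0.29,  0.93], [-0.05,  -0.93,  -0.27,  0.21,  -0.11], [-0.02,  0.08,  0.31,  0.90,  0.29]] @ diag([0.9536216020499211, 0.5092845112900544, 0.2781122432834617, 0.06986618894988732, 0.03615829699047629]) @ [[-0.35, 0.7, -0.26, 0.50, -0.25], [-0.63, 0.14, -0.09, -0.75, -0.13], [0.06, -0.09, -0.88, -0.04, 0.45], [0.47, 0.69, 0.18, -0.35, 0.39], [-0.51, -0.04, 0.34, 0.25, 0.75]]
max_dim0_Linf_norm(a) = 0.53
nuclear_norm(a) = 1.85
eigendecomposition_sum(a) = [[0.07+0.08j, -0.18+0.05j, 0.04+0.08j, -0.16+0.20j, 0.08-0.04j], [(-0.15-0.1j), 0.28-0.19j, -0.11-0.11j, (0.17-0.42j), -0.11+0.12j], [0.01-0.03j, 0.04+0.04j, (0.01-0.02j), (0.07+0.02j), (-0.02-0.01j)], [0.15-0.03j, -0.06+0.27j, 0.13+0.00j, (0.14+0.35j), -0.00-0.13j], [-0.02+0.01j, (-0.01-0.05j), (-0.02+0.01j), -0.05-0.05j, 0.01+0.02j]] + [[(0.07-0.08j), -0.18-0.05j, 0.04-0.08j, (-0.16-0.2j), (0.08+0.04j)], [-0.15+0.10j, 0.28+0.19j, -0.11+0.11j, (0.17+0.42j), -0.11-0.12j], [0.01+0.03j, (0.04-0.04j), 0.01+0.02j, 0.07-0.02j, -0.02+0.01j], [(0.15+0.03j), -0.06-0.27j, 0.13-0.00j, 0.14-0.35j, (-0+0.13j)], [(-0.02-0.01j), (-0.01+0.05j), -0.02-0.01j, (-0.05+0.05j), (0.01-0.02j)]] + [[0.00+0.05j, -0.02+0.03j, 0.12+0.01j, -0.04+0.01j, -0.04-0.01j], [-0.00+0.04j, -0.02+0.02j, 0.08+0.02j, -0.03+0.00j, -0.03-0.01j], [(-0.02-0.01j), (-0.01-0.02j), (-0.03+0.04j), (0.01-0.02j), (0.01-0.01j)], [(0.01-0.03j), (0.02-0.01j), (-0.07-0.04j), (0.03+0.01j), 0.02+0.02j], [0.02-0.02j, (0.02+0j), (-0.03-0.05j), 0.02+0.01j, 0.01+0.02j]] + [[0.00-0.05j, -0.02-0.03j, 0.12-0.01j, -0.04-0.01j, -0.04+0.01j], [-0.00-0.04j, (-0.02-0.02j), 0.08-0.02j, (-0.03-0j), -0.03+0.01j], [-0.02+0.01j, (-0.01+0.02j), -0.03-0.04j, 0.01+0.02j, 0.01+0.01j], [0.01+0.03j, (0.02+0.01j), (-0.07+0.04j), 0.03-0.01j, (0.02-0.02j)], [0.02+0.02j, 0.02-0.00j, -0.03+0.05j, 0.02-0.01j, 0.01-0.02j]] + [[-0.00+0.00j,(-0+0j),(-0.01-0j),-0.00+0.00j,-0.01+0.00j], [0.01-0.00j,-0j,0.02+0.00j,-0j,(0.02-0j)], [(0.01-0j),0.00-0.00j,0.02+0.00j,-0j,(0.02-0j)], [0.00-0.00j,-0j,0.00+0.00j,-0j,0.00-0.00j], [(0.02-0j),0.01-0.00j,(0.04+0j),0.00-0.00j,0.04-0.00j]]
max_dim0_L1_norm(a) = 1.22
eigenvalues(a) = [(0.51+0.24j), (0.51-0.24j), (-0.01+0.14j), (-0.01-0.14j), (0.05+0j)]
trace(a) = 1.05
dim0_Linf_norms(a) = [0.32, 0.53, 0.32, 0.4, 0.26]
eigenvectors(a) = [[-0.37-0.11j, (-0.37+0.11j), (-0.66+0j), -0.66-0.00j, -0.16+0.00j], [0.70+0.00j, 0.70-0.00j, -0.45-0.09j, -0.45+0.09j, (0.37+0j)], [(0.02+0.11j), (0.02-0.11j), (0.16-0.24j), (0.16+0.24j), 0.35+0.00j], [-0.42+0.40j, (-0.42-0.4j), 0.36+0.18j, 0.36-0.18j, (0.02+0j)], [(0.04-0.09j), 0.04+0.09j, (0.17+0.27j), (0.17-0.27j), 0.84+0.00j]]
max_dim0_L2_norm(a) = 0.68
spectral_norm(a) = 0.95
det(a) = 0.00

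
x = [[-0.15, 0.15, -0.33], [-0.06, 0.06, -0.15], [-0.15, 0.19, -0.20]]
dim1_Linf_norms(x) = [0.33, 0.15, 0.2]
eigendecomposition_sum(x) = [[-0.21+0.00j, (0.25+0j), (-0.31+0j)], [(-0.09+0j), 0.11+0.00j, (-0.14+0j)], [-0.14+0.00j, (0.16+0j), (-0.2+0j)]] + [[(0.03-0.01j), -0.05+0.02j, (-0.01-0.01j)], [0.02-0.01j, -0.02+0.02j, (-0.01-0j)], [-0.01-0.00j, 0.01+0.00j, 0.00+0.00j]] + [[(0.03+0.01j), (-0.05-0.02j), -0.01+0.01j], [0.02+0.01j, -0.02-0.02j, -0.01+0.00j], [-0.01+0.00j, (0.01-0j), 0.00-0.00j]]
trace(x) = -0.29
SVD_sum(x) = [[-0.16, 0.18, -0.31],[-0.07, 0.08, -0.13],[-0.13, 0.14, -0.24]] + [[0.01,  -0.03,  -0.02], [0.01,  -0.02,  -0.02], [-0.02,  0.05,  0.04]] + [[-0.00,-0.00,0.00], [0.00,0.00,-0.0], [0.00,0.0,-0.00]]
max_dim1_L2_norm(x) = 0.39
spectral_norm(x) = 0.52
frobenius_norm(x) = 0.53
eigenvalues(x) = [(-0.3+0j), (0.01+0.02j), (0.01-0.02j)]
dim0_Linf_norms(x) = [0.15, 0.19, 0.33]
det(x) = -0.00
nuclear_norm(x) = 0.61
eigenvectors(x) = [[-0.78+0.00j, -0.84+0.00j, -0.84-0.00j], [(-0.34+0j), -0.48+0.13j, -0.48-0.13j], [-0.52+0.00j, (0.18+0.11j), (0.18-0.11j)]]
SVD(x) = [[-0.74, -0.49, -0.45], [-0.32, -0.33, 0.89], [-0.58, 0.81, 0.08]] @ diag([0.5247302571924085, 0.08277665583984622, 0.002486450232866045]) @ [[0.42, -0.46, 0.78], [-0.33, 0.72, 0.6], [0.85, 0.51, -0.15]]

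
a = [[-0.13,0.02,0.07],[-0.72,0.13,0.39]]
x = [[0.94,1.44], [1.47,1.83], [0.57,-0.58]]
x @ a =[[-1.16,0.21,0.63], [-1.51,0.27,0.82], [0.34,-0.06,-0.19]]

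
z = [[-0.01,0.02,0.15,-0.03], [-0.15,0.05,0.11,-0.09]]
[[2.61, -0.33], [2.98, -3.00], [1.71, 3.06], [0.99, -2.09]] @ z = [[0.02, 0.04, 0.36, -0.05], [0.42, -0.09, 0.12, 0.18], [-0.48, 0.19, 0.59, -0.33], [0.30, -0.08, -0.08, 0.16]]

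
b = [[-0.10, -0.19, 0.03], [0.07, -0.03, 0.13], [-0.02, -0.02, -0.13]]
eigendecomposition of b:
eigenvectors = [[-0.85+0.00j,-0.85-0.00j,-0.90+0.00j], [0.07+0.50j,(0.07-0.5j),0.10+0.00j], [-0.03-0.14j,-0.03+0.14j,(0.43+0j)]]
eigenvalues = [(-0.08+0.12j), (-0.08-0.12j), (-0.09+0j)]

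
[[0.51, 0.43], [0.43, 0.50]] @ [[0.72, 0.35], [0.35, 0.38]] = [[0.52, 0.34], [0.48, 0.34]]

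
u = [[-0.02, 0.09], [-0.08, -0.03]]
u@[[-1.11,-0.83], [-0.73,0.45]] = [[-0.04, 0.06], [0.11, 0.05]]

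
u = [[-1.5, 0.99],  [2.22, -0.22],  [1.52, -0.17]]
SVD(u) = [[-0.53, -0.84], [0.7, -0.45], [0.48, -0.28]] @ diag([3.1690876500207947, 0.7092837700706798]) @ [[0.97, -0.24], [-0.24, -0.97]]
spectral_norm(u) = 3.17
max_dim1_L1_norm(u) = 2.49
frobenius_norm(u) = 3.25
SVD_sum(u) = [[-1.64,  0.41], [2.14,  -0.53], [1.47,  -0.37]] + [[0.14, 0.58], [0.08, 0.31], [0.05, 0.20]]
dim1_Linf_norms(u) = [1.5, 2.22, 1.52]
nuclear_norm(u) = 3.88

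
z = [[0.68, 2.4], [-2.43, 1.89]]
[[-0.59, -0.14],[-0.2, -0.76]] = z @ [[-0.09, 0.22],[-0.22, -0.12]]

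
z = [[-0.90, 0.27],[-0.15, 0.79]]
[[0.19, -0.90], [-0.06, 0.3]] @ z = [[-0.04,-0.66], [0.01,0.22]]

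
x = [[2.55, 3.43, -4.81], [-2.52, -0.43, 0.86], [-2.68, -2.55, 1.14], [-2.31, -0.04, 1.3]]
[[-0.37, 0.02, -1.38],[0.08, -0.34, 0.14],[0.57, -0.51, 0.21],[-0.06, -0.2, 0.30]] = x@[[-0.03, 0.17, 0.05], [-0.24, 0.09, 0.01], [-0.11, 0.15, 0.32]]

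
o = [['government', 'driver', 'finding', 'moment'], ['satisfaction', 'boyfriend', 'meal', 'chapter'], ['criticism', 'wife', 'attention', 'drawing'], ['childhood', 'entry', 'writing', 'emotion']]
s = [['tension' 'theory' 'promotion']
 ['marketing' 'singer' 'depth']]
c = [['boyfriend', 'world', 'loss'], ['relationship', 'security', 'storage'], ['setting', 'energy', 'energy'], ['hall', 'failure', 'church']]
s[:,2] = ['promotion', 'depth']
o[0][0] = 'government'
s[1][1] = 'singer'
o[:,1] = ['driver', 'boyfriend', 'wife', 'entry']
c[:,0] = ['boyfriend', 'relationship', 'setting', 'hall']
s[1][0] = 'marketing'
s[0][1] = 'theory'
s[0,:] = ['tension', 'theory', 'promotion']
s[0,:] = ['tension', 'theory', 'promotion']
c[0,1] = 'world'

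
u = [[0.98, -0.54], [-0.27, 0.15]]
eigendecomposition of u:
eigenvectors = [[0.96, 0.48], [-0.27, 0.88]]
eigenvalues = [1.13, 0.0]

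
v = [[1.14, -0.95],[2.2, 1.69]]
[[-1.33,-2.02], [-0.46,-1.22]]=v @ [[-0.67, -1.14], [0.60, 0.76]]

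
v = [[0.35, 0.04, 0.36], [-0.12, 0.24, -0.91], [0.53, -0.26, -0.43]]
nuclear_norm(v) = 2.00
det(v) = -0.17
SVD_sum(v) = [[0.01, -0.03, 0.36],[-0.03, 0.09, -0.93],[-0.01, 0.04, -0.39]] + [[0.26, -0.11, -0.02],[-0.13, 0.06, 0.01],[0.57, -0.23, -0.04]] + [[0.08, 0.18, 0.01], [0.04, 0.10, 0.01], [-0.03, -0.06, -0.01]]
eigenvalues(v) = [-0.82, 0.66, 0.32]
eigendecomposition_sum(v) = [[-0.09,0.05,0.20], [0.21,-0.13,-0.5], [0.26,-0.16,-0.60]] + [[0.29, -0.07, 0.15], [-0.82, 0.19, -0.43], [0.34, -0.08, 0.18]] + [[0.15, 0.05, 0.01], [0.49, 0.18, 0.02], [-0.06, -0.02, -0.00]]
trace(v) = 0.16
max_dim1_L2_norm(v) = 0.95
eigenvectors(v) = [[0.25, 0.31, 0.29], [-0.61, -0.88, 0.95], [-0.75, 0.36, -0.13]]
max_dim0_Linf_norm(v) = 0.91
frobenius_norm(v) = 1.30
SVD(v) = [[-0.34, 0.41, 0.85], [0.87, -0.21, 0.45], [0.36, 0.89, -0.29]] @ diag([1.073087992126991, 0.693124217358942, 0.23507654171230535]) @ [[-0.03,0.09,-1.00], [0.92,-0.38,-0.06], [0.39,0.92,0.08]]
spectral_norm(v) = 1.07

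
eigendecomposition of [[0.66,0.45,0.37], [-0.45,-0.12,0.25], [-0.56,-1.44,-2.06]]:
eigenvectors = [[-0.78, -0.18, -0.12], [0.60, 0.8, -0.19], [-0.17, -0.57, 0.98]]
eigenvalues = [0.4, -0.2, -1.72]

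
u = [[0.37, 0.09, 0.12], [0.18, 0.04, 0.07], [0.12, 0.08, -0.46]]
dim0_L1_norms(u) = [0.67, 0.21, 0.65]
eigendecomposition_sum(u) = [[0.38,0.10,0.06], [0.18,0.05,0.03], [0.07,0.02,0.01]] + [[-0.0, 0.0, 0.0],[0.00, -0.00, -0.00],[0.00, -0.00, -0.00]] + [[-0.01, -0.01, 0.06], [-0.0, -0.01, 0.04], [0.05, 0.06, -0.47]]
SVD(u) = [[-0.15,0.88,-0.44], [-0.10,0.43,0.90], [0.98,0.18,0.02]] @ diag([0.48342488070108336, 0.44384161604104355, 0.0022370939225374166]) @ [[0.09, 0.13, -0.99],[0.96, 0.25, 0.12],[0.26, -0.96, -0.10]]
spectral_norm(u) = 0.48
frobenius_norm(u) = 0.66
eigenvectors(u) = [[0.89,0.26,-0.13], [0.43,-0.96,-0.09], [0.16,-0.10,0.99]]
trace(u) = -0.05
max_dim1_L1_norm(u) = 0.66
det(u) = 0.00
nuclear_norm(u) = 0.93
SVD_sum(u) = [[-0.01,-0.01,0.07], [-0.00,-0.01,0.05], [0.04,0.06,-0.47]] + [[0.38, 0.10, 0.05], [0.18, 0.05, 0.02], [0.08, 0.02, 0.01]] + [[-0.0, 0.0, 0.0], [0.00, -0.00, -0.0], [0.00, -0.0, -0.0]]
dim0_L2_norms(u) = [0.43, 0.13, 0.48]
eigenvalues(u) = [0.44, -0.0, -0.48]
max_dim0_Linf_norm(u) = 0.46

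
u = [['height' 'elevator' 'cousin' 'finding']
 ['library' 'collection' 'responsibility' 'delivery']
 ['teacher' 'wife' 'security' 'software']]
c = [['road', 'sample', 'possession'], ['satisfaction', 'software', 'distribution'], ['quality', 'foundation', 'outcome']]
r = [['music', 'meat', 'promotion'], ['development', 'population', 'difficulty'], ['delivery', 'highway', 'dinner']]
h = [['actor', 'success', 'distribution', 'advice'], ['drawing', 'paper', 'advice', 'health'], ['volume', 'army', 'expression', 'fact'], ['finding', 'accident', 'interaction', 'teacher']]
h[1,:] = ['drawing', 'paper', 'advice', 'health']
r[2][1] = 'highway'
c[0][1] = 'sample'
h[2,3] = 'fact'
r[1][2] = 'difficulty'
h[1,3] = 'health'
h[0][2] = 'distribution'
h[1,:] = ['drawing', 'paper', 'advice', 'health']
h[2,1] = 'army'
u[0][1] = 'elevator'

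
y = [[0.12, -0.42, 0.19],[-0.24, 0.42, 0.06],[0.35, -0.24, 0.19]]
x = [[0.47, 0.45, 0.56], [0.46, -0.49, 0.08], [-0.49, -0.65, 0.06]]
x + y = [[0.59, 0.03, 0.75], [0.22, -0.07, 0.14], [-0.14, -0.89, 0.25]]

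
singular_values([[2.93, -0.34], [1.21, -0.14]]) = [3.19, 0.0]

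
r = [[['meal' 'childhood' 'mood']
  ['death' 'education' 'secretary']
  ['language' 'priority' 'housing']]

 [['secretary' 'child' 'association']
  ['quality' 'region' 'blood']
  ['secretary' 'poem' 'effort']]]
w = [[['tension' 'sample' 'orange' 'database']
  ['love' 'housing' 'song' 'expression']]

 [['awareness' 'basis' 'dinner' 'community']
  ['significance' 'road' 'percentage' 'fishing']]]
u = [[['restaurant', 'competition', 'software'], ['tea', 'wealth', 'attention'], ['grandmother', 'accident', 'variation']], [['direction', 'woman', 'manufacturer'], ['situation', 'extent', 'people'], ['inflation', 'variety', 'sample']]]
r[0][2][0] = 'language'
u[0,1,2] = 'attention'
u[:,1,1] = ['wealth', 'extent']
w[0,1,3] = 'expression'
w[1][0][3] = 'community'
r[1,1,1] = 'region'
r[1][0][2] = 'association'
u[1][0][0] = 'direction'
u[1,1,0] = 'situation'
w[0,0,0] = 'tension'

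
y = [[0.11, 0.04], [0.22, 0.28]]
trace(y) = 0.39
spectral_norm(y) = 0.37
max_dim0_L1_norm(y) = 0.33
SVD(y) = [[-0.28, -0.96],[-0.96, 0.28]] @ diag([0.370089561619236, 0.05944507027905461]) @ [[-0.65, -0.76], [-0.76, 0.65]]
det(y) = 0.02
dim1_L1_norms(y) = [0.15, 0.5]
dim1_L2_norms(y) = [0.12, 0.36]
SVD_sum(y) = [[0.07, 0.08],[0.23, 0.27]] + [[0.04, -0.04], [-0.01, 0.01]]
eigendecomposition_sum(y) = [[0.06, -0.01], [-0.06, 0.01]] + [[0.05,  0.05], [0.28,  0.27]]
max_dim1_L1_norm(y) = 0.5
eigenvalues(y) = [0.07, 0.32]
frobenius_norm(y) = 0.37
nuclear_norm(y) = 0.43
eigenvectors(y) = [[-0.69, -0.19], [0.72, -0.98]]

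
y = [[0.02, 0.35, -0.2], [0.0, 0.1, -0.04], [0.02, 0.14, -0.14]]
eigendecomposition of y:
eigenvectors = [[-0.75, -0.97, -0.93], [-0.14, -0.10, -0.25], [-0.64, -0.22, -0.28]]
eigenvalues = [-0.09, 0.01, 0.06]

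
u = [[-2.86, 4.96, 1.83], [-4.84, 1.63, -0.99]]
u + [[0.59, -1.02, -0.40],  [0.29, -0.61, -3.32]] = [[-2.27,3.94,1.43], [-4.55,1.02,-4.31]]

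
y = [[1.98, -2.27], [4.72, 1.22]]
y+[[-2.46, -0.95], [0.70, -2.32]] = [[-0.48, -3.22], [5.42, -1.1]]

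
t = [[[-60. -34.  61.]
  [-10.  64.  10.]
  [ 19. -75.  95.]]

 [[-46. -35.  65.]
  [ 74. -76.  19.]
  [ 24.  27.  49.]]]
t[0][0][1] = -34.0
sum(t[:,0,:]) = -49.0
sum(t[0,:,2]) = 166.0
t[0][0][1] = -34.0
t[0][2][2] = 95.0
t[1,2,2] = 49.0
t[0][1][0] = -10.0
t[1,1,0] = 74.0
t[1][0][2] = 65.0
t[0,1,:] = [-10.0, 64.0, 10.0]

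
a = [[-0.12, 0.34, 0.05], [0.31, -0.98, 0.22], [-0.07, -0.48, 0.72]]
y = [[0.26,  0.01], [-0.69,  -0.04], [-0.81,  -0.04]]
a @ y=[[-0.31, -0.02], [0.58, 0.03], [-0.27, -0.01]]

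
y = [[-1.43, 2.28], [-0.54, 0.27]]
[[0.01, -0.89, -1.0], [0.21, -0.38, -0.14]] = y@[[-0.55, 0.75, 0.06], [-0.34, 0.08, -0.4]]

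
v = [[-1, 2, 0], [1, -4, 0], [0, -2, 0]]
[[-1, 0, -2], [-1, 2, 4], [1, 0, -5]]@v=[[1, 2, 0], [3, -18, 0], [-1, 12, 0]]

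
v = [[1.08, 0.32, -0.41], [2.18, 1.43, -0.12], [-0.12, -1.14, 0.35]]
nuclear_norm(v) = 4.28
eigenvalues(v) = [(2.41+0j), (0.22+0.64j), (0.22-0.64j)]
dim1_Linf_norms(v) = [1.08, 2.18, 1.14]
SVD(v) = [[-0.38, 0.33, -0.87],[-0.89, 0.15, 0.44],[0.27, 0.93, 0.23]] @ diag([2.936390997026911, 0.9526657106743701, 0.3938730205086399]) @ [[-0.81, -0.58, 0.12], [0.59, -0.79, 0.18], [-0.01, 0.22, 0.98]]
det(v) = 1.10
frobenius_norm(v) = 3.11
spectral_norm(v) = 2.94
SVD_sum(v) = [[0.89, 0.64, -0.13], [2.1, 1.50, -0.32], [-0.64, -0.46, 0.10]] + [[0.18, -0.24, 0.06], [0.08, -0.11, 0.03], [0.53, -0.70, 0.16]] + [[0.0, -0.08, -0.33], [-0.0, 0.04, 0.17], [-0.0, 0.02, 0.09]]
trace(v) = 2.86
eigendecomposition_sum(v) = [[(0.88-0j), 0.52-0.00j, (-0.2-0j)],[2.09-0.00j, 1.25-0.00j, -0.49-0.00j],[(-1.21+0j), -0.72+0.00j, 0.28+0.00j]] + [[(0.1+0.19j), -0.10-0.04j, -0.10+0.07j], [(0.04-0.33j), (0.09+0.14j), (0.18+0.01j)], [(0.54-0.01j), -0.21+0.18j, 0.03+0.30j]] + [[0.10-0.19j, -0.10+0.04j, -0.10-0.07j], [0.04+0.33j, 0.09-0.14j, 0.18-0.01j], [0.54+0.01j, -0.21-0.18j, (0.03-0.3j)]]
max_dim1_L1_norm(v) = 3.73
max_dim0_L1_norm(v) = 3.38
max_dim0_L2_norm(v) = 2.44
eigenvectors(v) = [[-0.34+0.00j, (0.15+0.29j), 0.15-0.29j],[-0.81+0.00j, 0.07-0.48j, (0.07+0.48j)],[0.47+0.00j, (0.81+0j), 0.81-0.00j]]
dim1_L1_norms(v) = [1.81, 3.73, 1.61]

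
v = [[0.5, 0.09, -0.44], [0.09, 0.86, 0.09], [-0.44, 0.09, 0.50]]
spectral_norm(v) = 0.94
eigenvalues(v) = [0.04, 0.94, 0.88]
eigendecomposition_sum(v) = [[0.02, -0.0, 0.02], [-0.00, 0.0, -0.00], [0.02, -0.00, 0.02]] + [[0.47, -0.00, -0.47], [-0.0, 0.00, 0.0], [-0.47, 0.0, 0.47]] + [[0.01, 0.09, 0.01], [0.09, 0.86, 0.09], [0.01, 0.09, 0.01]]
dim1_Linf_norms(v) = [0.5, 0.86, 0.5]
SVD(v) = [[0.71, -0.11, -0.70], [0.00, -0.99, 0.15], [-0.71, -0.11, -0.70]] @ diag([0.9400000000000004, 0.879761837236307, 0.040238162763692846]) @ [[0.71, 0.00, -0.71], [-0.11, -0.99, -0.11], [-0.70, 0.15, -0.7]]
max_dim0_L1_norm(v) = 1.04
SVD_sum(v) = [[0.47,  0.00,  -0.47], [0.0,  0.0,  -0.00], [-0.47,  -0.0,  0.47]] + [[0.01, 0.09, 0.01], [0.09, 0.86, 0.09], [0.01, 0.09, 0.01]] + [[0.02,-0.00,0.02], [-0.00,0.00,-0.0], [0.02,-0.00,0.02]]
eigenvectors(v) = [[-0.70,0.71,0.11], [0.15,-0.0,0.99], [-0.70,-0.71,0.11]]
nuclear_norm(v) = 1.86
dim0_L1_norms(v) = [1.03, 1.04, 1.03]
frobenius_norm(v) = 1.29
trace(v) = 1.86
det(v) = 0.03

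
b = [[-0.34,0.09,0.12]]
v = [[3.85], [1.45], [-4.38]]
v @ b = [[-1.31, 0.35, 0.46],[-0.49, 0.13, 0.17],[1.49, -0.39, -0.53]]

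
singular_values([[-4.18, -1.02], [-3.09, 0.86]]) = [5.21, 1.3]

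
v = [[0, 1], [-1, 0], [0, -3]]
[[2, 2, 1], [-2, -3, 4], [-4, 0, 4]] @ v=[[-2, -1], [3, -14], [0, -16]]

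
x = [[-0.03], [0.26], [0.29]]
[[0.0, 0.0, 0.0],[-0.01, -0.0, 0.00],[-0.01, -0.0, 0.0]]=x@[[-0.02,-0.01,0.00]]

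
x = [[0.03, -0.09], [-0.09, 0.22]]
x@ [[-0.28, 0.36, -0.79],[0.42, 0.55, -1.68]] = [[-0.05, -0.04, 0.13], [0.12, 0.09, -0.3]]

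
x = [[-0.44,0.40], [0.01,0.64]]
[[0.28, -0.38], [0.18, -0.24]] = x @ [[-0.38, 0.51], [0.28, -0.38]]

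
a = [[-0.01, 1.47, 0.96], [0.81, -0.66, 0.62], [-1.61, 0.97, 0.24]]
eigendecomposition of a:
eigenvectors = [[(-0.28+0j), (-0.17-0.63j), -0.17+0.63j], [(0.71+0j), (-0.07-0.36j), (-0.07+0.36j)], [-0.64+0.00j, 0.66+0.00j, (0.66-0j)]]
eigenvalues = [(-1.54+0j), (0.55+1j), (0.55-1j)]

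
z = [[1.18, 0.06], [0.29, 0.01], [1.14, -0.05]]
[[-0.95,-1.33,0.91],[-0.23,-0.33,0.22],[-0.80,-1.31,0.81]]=z@ [[-0.75, -1.14, 0.74], [-1.05, 0.19, 0.68]]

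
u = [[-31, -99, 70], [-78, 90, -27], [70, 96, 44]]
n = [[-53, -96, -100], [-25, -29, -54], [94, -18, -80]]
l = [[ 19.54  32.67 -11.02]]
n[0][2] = -100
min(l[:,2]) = -11.02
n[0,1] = -96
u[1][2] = -27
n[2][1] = -18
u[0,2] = 70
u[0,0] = -31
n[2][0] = 94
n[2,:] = [94, -18, -80]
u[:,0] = [-31, -78, 70]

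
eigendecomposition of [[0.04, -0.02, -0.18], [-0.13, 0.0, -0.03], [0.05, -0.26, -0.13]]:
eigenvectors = [[(-0.64+0j), (-0.64-0j), 0.53+0.00j], [0.12-0.49j, 0.12+0.49j, (0.39+0j)], [0.10+0.57j, (0.1-0.57j), (0.75+0j)]]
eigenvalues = [(0.07+0.15j), (0.07-0.15j), (-0.23+0j)]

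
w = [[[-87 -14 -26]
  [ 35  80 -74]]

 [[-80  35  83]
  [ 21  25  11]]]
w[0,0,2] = -26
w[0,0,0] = -87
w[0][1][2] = -74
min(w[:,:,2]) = -74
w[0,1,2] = -74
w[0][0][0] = -87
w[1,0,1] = 35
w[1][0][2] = 83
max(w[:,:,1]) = 80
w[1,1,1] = 25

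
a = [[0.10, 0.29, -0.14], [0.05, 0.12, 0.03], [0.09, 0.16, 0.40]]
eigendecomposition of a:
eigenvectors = [[0.93, 0.47, -0.75], [-0.36, -0.01, -0.12], [-0.06, -0.88, 0.66]]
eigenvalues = [-0.0, 0.35, 0.27]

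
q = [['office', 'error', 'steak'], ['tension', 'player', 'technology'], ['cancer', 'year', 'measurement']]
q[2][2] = 'measurement'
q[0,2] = 'steak'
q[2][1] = 'year'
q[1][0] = 'tension'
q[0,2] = 'steak'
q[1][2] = 'technology'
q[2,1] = 'year'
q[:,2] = ['steak', 'technology', 'measurement']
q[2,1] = 'year'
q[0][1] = 'error'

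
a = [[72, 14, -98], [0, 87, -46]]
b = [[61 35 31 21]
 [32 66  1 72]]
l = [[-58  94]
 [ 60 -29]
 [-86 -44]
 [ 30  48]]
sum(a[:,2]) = -144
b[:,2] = [31, 1]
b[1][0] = 32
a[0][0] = 72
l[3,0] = 30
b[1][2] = 1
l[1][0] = 60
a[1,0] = 0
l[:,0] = [-58, 60, -86, 30]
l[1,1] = -29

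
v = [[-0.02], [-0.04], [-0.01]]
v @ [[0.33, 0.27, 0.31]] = [[-0.01, -0.01, -0.01], [-0.01, -0.01, -0.01], [-0.00, -0.0, -0.00]]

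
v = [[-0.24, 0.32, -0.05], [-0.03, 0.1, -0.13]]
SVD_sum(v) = [[-0.23, 0.32, -0.08], [-0.07, 0.10, -0.03]] + [[-0.01, -0.0, 0.03],[0.04, 0.0, -0.10]]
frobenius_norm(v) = 0.44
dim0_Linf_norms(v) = [0.24, 0.32, 0.13]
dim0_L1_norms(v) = [0.27, 0.42, 0.18]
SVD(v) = [[-0.96,-0.29], [-0.29,0.96]] @ diag([0.4201679524151158, 0.11729830247402999]) @ [[0.57, -0.80, 0.20], [0.36, 0.01, -0.93]]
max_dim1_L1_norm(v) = 0.61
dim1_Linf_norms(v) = [0.32, 0.13]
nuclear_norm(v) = 0.54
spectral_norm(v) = 0.42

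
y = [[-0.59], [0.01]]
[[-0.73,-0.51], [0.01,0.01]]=y@[[1.23, 0.86]]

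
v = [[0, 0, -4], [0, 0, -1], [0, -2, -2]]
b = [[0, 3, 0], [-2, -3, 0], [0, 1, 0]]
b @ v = [[0, 0, -3], [0, 0, 11], [0, 0, -1]]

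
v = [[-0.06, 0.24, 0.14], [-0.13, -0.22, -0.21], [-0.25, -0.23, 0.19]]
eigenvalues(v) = [(-0.18+0.21j), (-0.18-0.21j), (0.27+0j)]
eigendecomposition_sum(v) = [[-0.03+0.17j, 0.13+0.12j, 0.06+0.04j],[-0.09-0.11j, (-0.14+0.01j), (-0.06+0.02j)],[(-0.07+0j), (-0.04+0.07j), -0.01+0.03j]] + [[-0.03-0.17j,0.13-0.12j,0.06-0.04j], [-0.09+0.11j,(-0.14-0.01j),-0.06-0.02j], [(-0.07-0j),(-0.04-0.07j),-0.01-0.03j]] + [[(-0.01-0j), (-0.01-0j), 0.02+0.00j], [0.05+0.00j, (0.07+0j), (-0.1-0j)], [(-0.1-0j), -0.15-0.00j, (0.21+0j)]]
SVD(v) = [[0.45, 0.50, -0.74],[-0.63, -0.4, -0.66],[-0.63, 0.77, 0.14]] @ diag([0.4526175123318626, 0.34620121241219454, 0.130315417563859]) @ [[0.47, 0.87, 0.17], [-0.49, 0.09, 0.87], [0.74, -0.49, 0.47]]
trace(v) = -0.09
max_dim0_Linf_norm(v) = 0.25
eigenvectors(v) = [[(0.73+0j), (0.73-0j), (0.09+0j)], [-0.40+0.45j, -0.40-0.45j, (-0.41+0j)], [0.07+0.31j, (0.07-0.31j), (0.91+0j)]]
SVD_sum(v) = [[0.10, 0.18, 0.03], [-0.13, -0.25, -0.05], [-0.13, -0.25, -0.05]] + [[-0.08,  0.02,  0.15],[0.07,  -0.01,  -0.12],[-0.13,  0.03,  0.23]] + [[-0.07, 0.05, -0.05], [-0.06, 0.04, -0.04], [0.01, -0.01, 0.01]]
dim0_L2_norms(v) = [0.29, 0.4, 0.32]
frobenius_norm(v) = 0.58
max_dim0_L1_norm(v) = 0.69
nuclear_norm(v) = 0.93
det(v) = 0.02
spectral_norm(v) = 0.45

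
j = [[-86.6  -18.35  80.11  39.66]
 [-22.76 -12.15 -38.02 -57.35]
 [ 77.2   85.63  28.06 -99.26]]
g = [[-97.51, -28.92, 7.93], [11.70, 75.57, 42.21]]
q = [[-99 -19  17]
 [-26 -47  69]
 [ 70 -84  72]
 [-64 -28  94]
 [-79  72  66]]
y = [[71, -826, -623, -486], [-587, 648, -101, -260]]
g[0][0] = -97.51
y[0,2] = -623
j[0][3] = 39.66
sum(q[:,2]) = 318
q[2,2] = 72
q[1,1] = -47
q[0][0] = -99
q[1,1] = -47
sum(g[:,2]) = 50.14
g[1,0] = 11.7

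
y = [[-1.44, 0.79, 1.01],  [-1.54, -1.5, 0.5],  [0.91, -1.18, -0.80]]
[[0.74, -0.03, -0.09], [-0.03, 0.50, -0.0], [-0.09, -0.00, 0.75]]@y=[[-1.1, 0.74, 0.8],[-0.73, -0.77, 0.22],[0.81, -0.96, -0.69]]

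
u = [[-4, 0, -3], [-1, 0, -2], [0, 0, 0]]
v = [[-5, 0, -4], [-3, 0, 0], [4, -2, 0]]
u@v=[[8, 6, 16], [-3, 4, 4], [0, 0, 0]]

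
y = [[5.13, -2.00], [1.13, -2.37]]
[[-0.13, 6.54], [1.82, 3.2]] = y@ [[-0.4, 0.92],[-0.96, -0.91]]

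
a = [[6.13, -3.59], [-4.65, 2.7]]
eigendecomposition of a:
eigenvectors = [[0.8, 0.50], [-0.60, 0.86]]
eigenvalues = [8.85, -0.02]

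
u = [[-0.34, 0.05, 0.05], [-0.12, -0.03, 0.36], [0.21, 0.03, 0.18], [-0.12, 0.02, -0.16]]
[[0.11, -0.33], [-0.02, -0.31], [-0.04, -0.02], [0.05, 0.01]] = u @[[-0.24, 0.70], [0.66, -1.13], [-0.07, -0.72]]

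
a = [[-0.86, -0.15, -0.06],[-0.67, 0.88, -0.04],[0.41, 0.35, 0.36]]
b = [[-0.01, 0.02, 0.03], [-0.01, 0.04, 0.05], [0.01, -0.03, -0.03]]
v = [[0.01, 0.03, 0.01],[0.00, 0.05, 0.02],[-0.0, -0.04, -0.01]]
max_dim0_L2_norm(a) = 1.16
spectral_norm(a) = 1.24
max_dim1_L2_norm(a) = 1.11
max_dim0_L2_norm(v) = 0.07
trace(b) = 0.00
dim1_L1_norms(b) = [0.06, 0.1, 0.07]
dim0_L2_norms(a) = [1.16, 0.96, 0.37]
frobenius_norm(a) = 1.55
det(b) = -0.00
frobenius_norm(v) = 0.08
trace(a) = 0.38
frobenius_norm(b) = 0.09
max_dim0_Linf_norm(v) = 0.05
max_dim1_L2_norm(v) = 0.05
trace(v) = 0.05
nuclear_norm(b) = 0.10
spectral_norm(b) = 0.09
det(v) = 0.00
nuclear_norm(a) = 2.39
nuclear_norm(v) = 0.09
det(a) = -0.28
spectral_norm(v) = 0.07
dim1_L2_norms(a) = [0.88, 1.11, 0.65]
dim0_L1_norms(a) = [1.94, 1.38, 0.46]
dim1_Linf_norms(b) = [0.03, 0.05, 0.03]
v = b @ a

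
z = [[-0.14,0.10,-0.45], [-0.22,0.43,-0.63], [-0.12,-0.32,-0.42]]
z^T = [[-0.14, -0.22, -0.12],[0.1, 0.43, -0.32],[-0.45, -0.63, -0.42]]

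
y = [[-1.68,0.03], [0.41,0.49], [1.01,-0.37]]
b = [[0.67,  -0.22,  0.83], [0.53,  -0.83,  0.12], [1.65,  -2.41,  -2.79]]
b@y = [[-0.38, -0.39], [-1.11, -0.44], [-6.58, -0.10]]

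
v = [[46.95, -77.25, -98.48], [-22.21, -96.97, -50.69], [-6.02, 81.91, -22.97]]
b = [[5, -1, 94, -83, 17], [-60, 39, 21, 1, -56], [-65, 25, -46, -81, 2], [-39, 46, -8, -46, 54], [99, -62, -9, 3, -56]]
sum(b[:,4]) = -39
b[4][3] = 3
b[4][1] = -62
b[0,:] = [5, -1, 94, -83, 17]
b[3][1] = 46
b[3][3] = -46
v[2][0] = -6.02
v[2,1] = 81.91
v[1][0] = -22.21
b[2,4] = 2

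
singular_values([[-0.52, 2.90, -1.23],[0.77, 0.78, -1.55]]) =[3.45, 1.38]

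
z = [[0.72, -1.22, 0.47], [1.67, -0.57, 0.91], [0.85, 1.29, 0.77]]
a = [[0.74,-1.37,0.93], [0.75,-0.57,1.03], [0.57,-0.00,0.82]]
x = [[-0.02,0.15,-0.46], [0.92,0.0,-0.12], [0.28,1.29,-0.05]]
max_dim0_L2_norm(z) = 2.01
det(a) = -0.01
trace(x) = -0.07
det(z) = 0.70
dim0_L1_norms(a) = [2.06, 1.94, 2.78]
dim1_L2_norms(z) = [1.49, 1.99, 1.73]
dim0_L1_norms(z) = [3.24, 3.08, 2.15]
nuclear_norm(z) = 4.39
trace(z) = 0.92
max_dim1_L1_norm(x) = 1.62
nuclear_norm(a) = 3.15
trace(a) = 0.99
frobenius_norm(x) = 1.69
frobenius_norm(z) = 3.02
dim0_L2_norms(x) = [0.96, 1.3, 0.48]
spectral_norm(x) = 1.36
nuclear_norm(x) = 2.70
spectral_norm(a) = 2.38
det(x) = -0.55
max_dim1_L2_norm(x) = 1.32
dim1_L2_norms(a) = [1.81, 1.4, 1.0]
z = x + a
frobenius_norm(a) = 2.50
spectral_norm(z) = 2.41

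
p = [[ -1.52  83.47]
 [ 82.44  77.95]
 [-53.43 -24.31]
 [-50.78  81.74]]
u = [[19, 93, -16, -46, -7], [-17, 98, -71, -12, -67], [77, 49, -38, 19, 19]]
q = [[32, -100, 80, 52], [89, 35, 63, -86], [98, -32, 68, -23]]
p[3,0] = -50.78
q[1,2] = 63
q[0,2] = 80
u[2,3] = 19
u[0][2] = -16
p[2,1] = -24.31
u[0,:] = [19, 93, -16, -46, -7]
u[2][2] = -38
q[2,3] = -23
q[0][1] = -100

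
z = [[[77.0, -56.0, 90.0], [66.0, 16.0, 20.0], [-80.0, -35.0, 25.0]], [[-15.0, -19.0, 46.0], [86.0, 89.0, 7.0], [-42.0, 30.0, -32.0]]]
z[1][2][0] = -42.0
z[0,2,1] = -35.0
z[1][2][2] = -32.0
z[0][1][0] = 66.0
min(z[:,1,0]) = 66.0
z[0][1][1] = 16.0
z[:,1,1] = [16.0, 89.0]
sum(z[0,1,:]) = 102.0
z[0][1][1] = 16.0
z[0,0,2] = 90.0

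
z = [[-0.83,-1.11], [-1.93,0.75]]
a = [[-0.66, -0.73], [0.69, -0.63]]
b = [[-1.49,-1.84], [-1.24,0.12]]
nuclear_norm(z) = 3.43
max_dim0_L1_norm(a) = 1.36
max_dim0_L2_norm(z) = 2.1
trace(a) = -1.29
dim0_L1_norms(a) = [1.35, 1.36]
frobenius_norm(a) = 1.36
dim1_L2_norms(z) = [1.39, 2.07]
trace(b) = -1.37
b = a + z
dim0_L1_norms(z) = [2.76, 1.86]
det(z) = -2.76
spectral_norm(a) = 0.98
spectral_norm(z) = 2.12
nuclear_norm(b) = 3.48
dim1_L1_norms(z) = [1.94, 2.68]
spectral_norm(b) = 2.49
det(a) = 0.92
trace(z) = -0.08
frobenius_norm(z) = 2.49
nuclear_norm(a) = 1.92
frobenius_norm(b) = 2.68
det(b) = -2.46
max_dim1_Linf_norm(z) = 1.93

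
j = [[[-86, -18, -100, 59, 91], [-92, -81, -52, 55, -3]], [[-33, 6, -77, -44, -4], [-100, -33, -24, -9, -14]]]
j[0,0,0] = -86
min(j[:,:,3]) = -44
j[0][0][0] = -86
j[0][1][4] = -3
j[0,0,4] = 91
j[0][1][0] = -92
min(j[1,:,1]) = -33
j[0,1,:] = [-92, -81, -52, 55, -3]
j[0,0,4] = 91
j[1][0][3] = -44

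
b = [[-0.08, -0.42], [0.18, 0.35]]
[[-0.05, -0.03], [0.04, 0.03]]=b @ [[-0.05, 0.03], [0.14, 0.06]]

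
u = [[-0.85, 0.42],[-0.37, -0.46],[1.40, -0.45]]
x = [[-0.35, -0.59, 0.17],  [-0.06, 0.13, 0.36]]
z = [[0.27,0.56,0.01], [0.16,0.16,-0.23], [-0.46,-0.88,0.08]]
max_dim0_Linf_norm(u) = 1.4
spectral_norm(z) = 1.20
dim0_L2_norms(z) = [0.56, 1.06, 0.24]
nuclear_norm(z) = 1.43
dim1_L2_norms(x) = [0.71, 0.39]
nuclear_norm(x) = 1.09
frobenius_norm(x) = 0.81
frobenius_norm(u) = 1.85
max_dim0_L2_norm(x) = 0.6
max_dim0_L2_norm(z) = 1.06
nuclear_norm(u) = 2.33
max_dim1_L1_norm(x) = 1.11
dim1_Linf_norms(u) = [0.85, 0.46, 1.4]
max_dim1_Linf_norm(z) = 0.88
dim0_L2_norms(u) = [1.68, 0.77]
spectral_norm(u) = 1.76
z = u @ x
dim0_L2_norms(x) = [0.36, 0.6, 0.4]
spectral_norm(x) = 0.71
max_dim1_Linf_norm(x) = 0.59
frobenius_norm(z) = 1.22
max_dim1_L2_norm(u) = 1.47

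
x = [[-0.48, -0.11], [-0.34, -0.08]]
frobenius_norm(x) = 0.60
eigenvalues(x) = [-0.56, -0.0]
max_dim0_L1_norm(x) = 0.82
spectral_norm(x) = 0.60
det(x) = 0.00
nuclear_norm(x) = 0.61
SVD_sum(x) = [[-0.48, -0.11], [-0.34, -0.08]] + [[-0.00, 0.00], [0.00, -0.0]]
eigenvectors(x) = [[-0.82, 0.22], [-0.58, -0.97]]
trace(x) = -0.56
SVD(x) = [[-0.82, -0.58],[-0.58, 0.82]] @ diag([0.6037360818231137, 0.0016563528834988158]) @ [[0.97, 0.23], [0.23, -0.97]]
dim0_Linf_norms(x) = [0.48, 0.11]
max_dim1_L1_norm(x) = 0.59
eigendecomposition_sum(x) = [[-0.48, -0.11], [-0.34, -0.08]] + [[-0.0, 0.00], [0.00, -0.0]]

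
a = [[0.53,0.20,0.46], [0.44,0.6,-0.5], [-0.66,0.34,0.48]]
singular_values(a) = [1.07, 0.73, 0.66]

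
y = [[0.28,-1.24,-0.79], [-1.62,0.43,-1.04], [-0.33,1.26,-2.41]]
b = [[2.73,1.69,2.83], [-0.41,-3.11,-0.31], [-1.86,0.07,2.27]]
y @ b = [[2.74,  4.27,  -0.62], [-2.66,  -4.15,  -7.08], [3.07,  -4.65,  -6.80]]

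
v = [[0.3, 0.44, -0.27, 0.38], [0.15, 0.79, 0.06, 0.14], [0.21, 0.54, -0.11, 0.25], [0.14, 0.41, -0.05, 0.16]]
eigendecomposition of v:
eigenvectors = [[0.43, 0.89, -0.31, -0.85], [0.67, -0.27, -0.12, 0.17], [0.49, 0.33, 0.55, -0.47], [0.37, 0.17, 0.77, 0.16]]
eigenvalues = [1.01, 0.14, 0.0, -0.01]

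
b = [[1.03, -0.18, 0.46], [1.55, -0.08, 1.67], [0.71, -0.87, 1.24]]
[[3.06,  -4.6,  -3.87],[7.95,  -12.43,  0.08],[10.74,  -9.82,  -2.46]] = b @ [[-0.11, -1.54, -4.93], [-5.91, 1.57, 5.79], [4.58, -5.94, 4.90]]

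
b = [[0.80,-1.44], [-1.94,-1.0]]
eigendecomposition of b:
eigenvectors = [[0.82,0.46],[-0.57,0.89]]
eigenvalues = [1.8, -2.0]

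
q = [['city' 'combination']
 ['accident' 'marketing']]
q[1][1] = 'marketing'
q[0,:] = ['city', 'combination']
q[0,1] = 'combination'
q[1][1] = 'marketing'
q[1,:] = ['accident', 'marketing']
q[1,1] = 'marketing'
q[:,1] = ['combination', 'marketing']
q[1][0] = 'accident'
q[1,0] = 'accident'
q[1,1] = 'marketing'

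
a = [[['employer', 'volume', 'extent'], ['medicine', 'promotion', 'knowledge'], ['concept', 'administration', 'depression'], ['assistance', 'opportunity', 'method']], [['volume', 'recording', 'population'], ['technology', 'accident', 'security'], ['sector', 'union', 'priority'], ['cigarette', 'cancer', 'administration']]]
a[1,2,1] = 'union'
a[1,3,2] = 'administration'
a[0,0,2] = 'extent'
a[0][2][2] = 'depression'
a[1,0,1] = 'recording'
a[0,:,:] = [['employer', 'volume', 'extent'], ['medicine', 'promotion', 'knowledge'], ['concept', 'administration', 'depression'], ['assistance', 'opportunity', 'method']]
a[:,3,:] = [['assistance', 'opportunity', 'method'], ['cigarette', 'cancer', 'administration']]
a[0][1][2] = 'knowledge'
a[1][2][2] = 'priority'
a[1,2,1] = 'union'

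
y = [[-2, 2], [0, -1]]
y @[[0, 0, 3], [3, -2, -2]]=[[6, -4, -10], [-3, 2, 2]]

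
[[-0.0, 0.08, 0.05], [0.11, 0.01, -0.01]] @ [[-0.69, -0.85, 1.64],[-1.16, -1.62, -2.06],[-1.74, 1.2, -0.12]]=[[-0.18, -0.07, -0.17], [-0.07, -0.12, 0.16]]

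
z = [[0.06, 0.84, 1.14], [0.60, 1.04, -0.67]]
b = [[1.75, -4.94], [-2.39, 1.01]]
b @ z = [[-2.86, -3.67, 5.30], [0.46, -0.96, -3.4]]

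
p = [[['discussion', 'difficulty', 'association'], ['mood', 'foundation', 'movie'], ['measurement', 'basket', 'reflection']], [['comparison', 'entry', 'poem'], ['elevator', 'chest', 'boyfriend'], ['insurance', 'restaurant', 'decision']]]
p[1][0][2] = 'poem'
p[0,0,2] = 'association'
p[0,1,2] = 'movie'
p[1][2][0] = 'insurance'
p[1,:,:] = [['comparison', 'entry', 'poem'], ['elevator', 'chest', 'boyfriend'], ['insurance', 'restaurant', 'decision']]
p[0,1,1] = 'foundation'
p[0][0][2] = 'association'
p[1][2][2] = 'decision'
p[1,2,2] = 'decision'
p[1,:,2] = ['poem', 'boyfriend', 'decision']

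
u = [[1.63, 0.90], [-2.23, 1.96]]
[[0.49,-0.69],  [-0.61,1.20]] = u @ [[0.29, -0.47], [0.02, 0.08]]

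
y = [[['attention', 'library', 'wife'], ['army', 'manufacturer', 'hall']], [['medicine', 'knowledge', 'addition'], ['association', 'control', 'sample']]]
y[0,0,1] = 'library'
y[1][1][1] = 'control'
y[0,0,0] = 'attention'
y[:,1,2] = ['hall', 'sample']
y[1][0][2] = 'addition'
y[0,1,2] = 'hall'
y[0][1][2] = 'hall'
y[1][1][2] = 'sample'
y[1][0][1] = 'knowledge'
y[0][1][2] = 'hall'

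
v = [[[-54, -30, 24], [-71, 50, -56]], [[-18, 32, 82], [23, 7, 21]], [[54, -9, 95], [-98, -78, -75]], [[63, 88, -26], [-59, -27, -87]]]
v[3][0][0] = 63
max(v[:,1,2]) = 21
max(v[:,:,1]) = 88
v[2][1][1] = -78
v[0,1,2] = -56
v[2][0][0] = 54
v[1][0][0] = -18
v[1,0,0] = -18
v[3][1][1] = -27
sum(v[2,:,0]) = -44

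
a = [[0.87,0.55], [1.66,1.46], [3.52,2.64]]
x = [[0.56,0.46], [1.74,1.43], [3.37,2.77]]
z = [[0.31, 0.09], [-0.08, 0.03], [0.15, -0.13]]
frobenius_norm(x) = 4.96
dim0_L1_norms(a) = [6.05, 4.65]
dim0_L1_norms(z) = [0.54, 0.25]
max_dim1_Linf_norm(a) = 3.52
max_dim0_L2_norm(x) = 3.83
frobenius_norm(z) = 0.39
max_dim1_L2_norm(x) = 4.36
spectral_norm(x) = 4.96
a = z + x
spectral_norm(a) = 5.03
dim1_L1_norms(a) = [1.42, 3.12, 6.16]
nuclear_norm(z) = 0.51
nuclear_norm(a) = 5.21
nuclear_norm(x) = 4.96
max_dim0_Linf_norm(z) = 0.31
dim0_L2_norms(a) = [3.99, 3.07]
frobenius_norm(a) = 5.03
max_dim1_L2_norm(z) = 0.32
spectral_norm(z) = 0.35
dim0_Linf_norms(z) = [0.31, 0.13]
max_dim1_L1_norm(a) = 6.16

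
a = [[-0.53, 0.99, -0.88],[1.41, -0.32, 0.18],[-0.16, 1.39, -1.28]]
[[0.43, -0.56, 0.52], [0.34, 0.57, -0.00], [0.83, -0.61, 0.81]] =a@[[0.36,0.28,0.13], [0.35,-0.79,0.57], [-0.31,-0.42,-0.03]]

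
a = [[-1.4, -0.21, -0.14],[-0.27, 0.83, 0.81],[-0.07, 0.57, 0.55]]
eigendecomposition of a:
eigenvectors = [[-0.99, -0.09, 0.03], [-0.12, 0.83, -0.69], [-0.00, 0.56, 0.72]]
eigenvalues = [-1.43, 1.41, -0.0]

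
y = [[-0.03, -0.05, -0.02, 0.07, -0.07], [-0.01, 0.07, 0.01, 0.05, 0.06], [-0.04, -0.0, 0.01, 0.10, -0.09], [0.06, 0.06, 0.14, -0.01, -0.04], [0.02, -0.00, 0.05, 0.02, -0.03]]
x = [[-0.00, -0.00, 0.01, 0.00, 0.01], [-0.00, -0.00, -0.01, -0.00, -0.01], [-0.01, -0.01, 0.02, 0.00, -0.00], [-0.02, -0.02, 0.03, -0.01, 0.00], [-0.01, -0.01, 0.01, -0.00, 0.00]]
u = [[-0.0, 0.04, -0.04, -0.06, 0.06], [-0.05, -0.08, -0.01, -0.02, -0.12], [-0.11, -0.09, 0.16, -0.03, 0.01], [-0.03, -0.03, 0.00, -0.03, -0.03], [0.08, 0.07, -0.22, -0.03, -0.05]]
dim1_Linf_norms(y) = [0.07, 0.07, 0.1, 0.14, 0.05]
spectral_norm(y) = 0.18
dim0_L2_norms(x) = [0.02, 0.02, 0.04, 0.01, 0.01]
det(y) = 0.00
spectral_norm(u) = 0.33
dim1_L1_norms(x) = [0.02, 0.02, 0.04, 0.08, 0.03]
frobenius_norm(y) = 0.28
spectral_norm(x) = 0.05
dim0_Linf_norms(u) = [0.11, 0.09, 0.22, 0.06, 0.12]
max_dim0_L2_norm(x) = 0.04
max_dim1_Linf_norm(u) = 0.22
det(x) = 0.00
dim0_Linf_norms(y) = [0.06, 0.07, 0.14, 0.1, 0.09]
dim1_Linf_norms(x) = [0.01, 0.01, 0.02, 0.03, 0.01]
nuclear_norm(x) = 0.08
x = y @ u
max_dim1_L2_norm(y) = 0.17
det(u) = -0.00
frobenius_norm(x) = 0.06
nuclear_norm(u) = 0.60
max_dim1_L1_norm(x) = 0.08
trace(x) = 0.01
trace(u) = 0.00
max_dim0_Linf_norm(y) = 0.14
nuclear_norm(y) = 0.49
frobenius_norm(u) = 0.38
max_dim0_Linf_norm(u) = 0.22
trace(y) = 0.01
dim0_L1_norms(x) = [0.04, 0.04, 0.08, 0.01, 0.02]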